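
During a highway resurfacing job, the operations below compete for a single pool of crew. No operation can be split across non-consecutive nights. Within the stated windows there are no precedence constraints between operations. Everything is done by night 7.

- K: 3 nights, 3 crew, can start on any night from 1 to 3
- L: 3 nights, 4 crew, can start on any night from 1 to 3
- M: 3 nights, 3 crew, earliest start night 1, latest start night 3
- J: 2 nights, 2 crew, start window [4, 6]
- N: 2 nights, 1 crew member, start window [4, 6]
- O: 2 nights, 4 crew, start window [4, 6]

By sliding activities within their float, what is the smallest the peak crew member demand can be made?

Schedule K@1, L@1, M@1, J@4, N@4, O@4: n1:10  n2:10  n3:10  n4:7  n5:7  n6:0  n7:0 — peak 10.

10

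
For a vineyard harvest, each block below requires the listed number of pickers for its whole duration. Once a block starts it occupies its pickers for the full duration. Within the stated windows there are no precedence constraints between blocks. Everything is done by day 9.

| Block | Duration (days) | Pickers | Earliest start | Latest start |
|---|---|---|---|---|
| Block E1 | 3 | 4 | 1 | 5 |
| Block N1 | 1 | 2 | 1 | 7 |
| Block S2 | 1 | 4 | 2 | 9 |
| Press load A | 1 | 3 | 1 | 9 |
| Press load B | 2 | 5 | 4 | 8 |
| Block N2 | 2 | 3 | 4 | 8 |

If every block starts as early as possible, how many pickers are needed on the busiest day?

9

Early-start schedule: Block E1@1, Block N1@1, Block S2@2, Press load A@1, Press load B@4, Block N2@4.
Load per day: day 1: 9, day 2: 8, day 3: 4, day 4: 8, day 5: 8, day 6: 0, day 7: 0, day 8: 0, day 9: 0.
Peak is 9.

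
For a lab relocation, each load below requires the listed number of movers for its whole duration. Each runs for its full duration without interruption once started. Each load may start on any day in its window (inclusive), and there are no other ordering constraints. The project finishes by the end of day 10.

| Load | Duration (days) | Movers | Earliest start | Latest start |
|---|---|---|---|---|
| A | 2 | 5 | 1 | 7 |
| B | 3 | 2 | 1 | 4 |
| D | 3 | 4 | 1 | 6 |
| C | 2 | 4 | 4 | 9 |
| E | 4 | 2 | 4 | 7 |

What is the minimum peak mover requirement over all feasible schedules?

6

Early-start (A@1, B@1, D@1, C@4, E@4) gives peak 11: d1:11  d2:11  d3:6  d4:6  d5:6  d6:2  d7:2  d8:0  d9:0  d10:0.
Shift B→3, D→3, C→6, E→6.
Schedule A@1, B@3, D@3, C@6, E@6: d1:5  d2:5  d3:6  d4:6  d5:6  d6:6  d7:6  d8:2  d9:2  d10:0 — peak 6.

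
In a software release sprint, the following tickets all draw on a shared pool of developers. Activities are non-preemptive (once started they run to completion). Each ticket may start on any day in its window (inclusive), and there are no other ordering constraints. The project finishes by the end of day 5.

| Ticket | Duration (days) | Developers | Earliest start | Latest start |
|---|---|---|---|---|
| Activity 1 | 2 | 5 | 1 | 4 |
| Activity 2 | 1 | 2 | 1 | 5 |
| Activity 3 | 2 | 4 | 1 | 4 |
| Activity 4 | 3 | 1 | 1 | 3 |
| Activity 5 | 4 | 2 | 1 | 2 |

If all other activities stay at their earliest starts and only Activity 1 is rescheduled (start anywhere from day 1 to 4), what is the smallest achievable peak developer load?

Activity 1@1: d1:14  d2:12  d3:3  d4:2  d5:0 → peak 14
Activity 1@2: d1:9  d2:12  d3:8  d4:2  d5:0 → peak 12
Activity 1@3: d1:9  d2:7  d3:8  d4:7  d5:0 → peak 9
Activity 1@4: d1:9  d2:7  d3:3  d4:7  d5:5 → peak 9
Best is Activity 1@3, peak 9.

9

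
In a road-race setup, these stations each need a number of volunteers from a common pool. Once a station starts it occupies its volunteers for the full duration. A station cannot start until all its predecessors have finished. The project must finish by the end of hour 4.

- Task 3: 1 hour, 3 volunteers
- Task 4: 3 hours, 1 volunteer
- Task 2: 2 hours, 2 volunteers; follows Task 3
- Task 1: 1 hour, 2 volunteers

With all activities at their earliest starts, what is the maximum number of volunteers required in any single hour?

Early-start schedule: Task 3@1, Task 4@1, Task 2@2, Task 1@1.
Load per hour: hour 1: 6, hour 2: 3, hour 3: 3, hour 4: 0.
Peak is 6.

6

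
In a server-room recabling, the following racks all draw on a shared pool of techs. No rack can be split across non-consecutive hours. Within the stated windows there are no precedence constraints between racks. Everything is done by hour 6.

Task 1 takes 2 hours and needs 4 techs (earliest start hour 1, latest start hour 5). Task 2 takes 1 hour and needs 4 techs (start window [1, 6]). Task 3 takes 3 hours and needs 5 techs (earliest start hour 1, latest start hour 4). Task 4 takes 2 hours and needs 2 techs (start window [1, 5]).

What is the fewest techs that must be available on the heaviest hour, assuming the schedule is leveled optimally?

Early-start (Task 1@1, Task 2@1, Task 3@1, Task 4@1) gives peak 15: h1:15  h2:11  h3:5  h4:0  h5:0  h6:0.
Shift Task 2→3, Task 3→4.
Schedule Task 1@1, Task 2@3, Task 3@4, Task 4@1: h1:6  h2:6  h3:4  h4:5  h5:5  h6:5 — peak 6.
Total tech-hours = 31 over 6 hours ⇒ peak ≥ ⌈31/6⌉ = 6, so 6 is optimal.

6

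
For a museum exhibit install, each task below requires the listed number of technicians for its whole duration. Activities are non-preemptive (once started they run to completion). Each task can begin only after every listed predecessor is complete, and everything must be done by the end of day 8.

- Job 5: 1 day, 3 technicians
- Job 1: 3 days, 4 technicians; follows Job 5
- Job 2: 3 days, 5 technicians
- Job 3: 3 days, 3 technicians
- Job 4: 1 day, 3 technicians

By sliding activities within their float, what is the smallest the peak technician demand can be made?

Early-start (Job 5@1, Job 1@2, Job 2@1, Job 3@1, Job 4@1) gives peak 14: d1:14  d2:12  d3:12  d4:4  d5:0  d6:0  d7:0  d8:0.
Shift Job 2→5, Job 4→4.
Schedule Job 5@1, Job 1@2, Job 2@5, Job 3@1, Job 4@4: d1:6  d2:7  d3:7  d4:7  d5:5  d6:5  d7:5  d8:0 — peak 7.

7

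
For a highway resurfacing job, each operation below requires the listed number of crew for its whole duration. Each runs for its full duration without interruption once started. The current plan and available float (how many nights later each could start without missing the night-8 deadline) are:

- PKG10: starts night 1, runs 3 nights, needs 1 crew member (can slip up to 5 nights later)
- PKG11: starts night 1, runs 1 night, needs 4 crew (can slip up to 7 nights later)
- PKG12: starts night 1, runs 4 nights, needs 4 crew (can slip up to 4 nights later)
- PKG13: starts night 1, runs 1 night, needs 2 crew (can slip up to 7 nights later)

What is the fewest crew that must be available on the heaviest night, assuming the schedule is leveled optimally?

Early-start (PKG10@1, PKG11@1, PKG12@1, PKG13@1) gives peak 11: n1:11  n2:5  n3:5  n4:4  n5:0  n6:0  n7:0  n8:0.
Shift PKG11→4, PKG12→5.
Schedule PKG10@1, PKG11@4, PKG12@5, PKG13@1: n1:3  n2:1  n3:1  n4:4  n5:4  n6:4  n7:4  n8:4 — peak 4.
Total crew member-nights = 25 over 8 nights ⇒ peak ≥ ⌈25/8⌉ = 4, so 4 is optimal.

4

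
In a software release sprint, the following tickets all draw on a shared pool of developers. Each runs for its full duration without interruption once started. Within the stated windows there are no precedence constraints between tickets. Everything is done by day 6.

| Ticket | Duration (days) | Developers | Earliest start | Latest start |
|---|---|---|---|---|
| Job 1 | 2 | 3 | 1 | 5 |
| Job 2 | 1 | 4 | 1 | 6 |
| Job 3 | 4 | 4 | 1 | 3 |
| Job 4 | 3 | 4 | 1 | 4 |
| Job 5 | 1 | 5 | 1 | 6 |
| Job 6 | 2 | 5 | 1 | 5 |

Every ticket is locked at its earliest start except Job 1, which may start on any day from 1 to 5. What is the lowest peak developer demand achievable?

Job 1@1: d1:25  d2:16  d3:8  d4:4  d5:0  d6:0 → peak 25
Job 1@2: d1:22  d2:16  d3:11  d4:4  d5:0  d6:0 → peak 22
Job 1@3: d1:22  d2:13  d3:11  d4:7  d5:0  d6:0 → peak 22
Job 1@4: d1:22  d2:13  d3:8  d4:7  d5:3  d6:0 → peak 22
Job 1@5: d1:22  d2:13  d3:8  d4:4  d5:3  d6:3 → peak 22
Best is Job 1@2, peak 22.

22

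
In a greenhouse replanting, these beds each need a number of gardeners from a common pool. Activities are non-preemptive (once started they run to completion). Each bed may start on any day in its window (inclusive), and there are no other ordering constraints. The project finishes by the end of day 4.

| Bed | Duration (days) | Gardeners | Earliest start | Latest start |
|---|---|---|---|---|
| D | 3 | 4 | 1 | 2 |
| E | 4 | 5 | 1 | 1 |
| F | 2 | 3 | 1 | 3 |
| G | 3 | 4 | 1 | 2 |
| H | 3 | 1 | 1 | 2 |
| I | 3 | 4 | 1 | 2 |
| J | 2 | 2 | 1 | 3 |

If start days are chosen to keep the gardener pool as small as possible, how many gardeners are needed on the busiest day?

21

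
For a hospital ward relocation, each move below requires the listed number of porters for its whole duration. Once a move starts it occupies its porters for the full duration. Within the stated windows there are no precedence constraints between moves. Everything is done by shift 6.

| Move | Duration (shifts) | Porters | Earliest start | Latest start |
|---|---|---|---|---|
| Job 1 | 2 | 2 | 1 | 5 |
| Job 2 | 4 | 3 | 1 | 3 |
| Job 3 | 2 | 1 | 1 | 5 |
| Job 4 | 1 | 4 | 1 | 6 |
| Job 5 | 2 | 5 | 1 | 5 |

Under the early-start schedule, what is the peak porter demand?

Early-start schedule: Job 1@1, Job 2@1, Job 3@1, Job 4@1, Job 5@1.
Load per shift: shift 1: 15, shift 2: 11, shift 3: 3, shift 4: 3, shift 5: 0, shift 6: 0.
Peak is 15.

15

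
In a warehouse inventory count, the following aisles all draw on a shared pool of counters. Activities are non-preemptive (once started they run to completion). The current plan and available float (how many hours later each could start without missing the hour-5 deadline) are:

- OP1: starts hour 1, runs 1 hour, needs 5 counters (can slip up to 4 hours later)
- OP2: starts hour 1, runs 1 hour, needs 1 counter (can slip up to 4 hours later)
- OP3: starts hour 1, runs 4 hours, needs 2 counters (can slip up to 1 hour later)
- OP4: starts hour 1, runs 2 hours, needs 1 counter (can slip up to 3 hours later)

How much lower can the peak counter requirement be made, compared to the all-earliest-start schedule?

Early-start peak: h1:9  h2:3  h3:2  h4:2  h5:0 ⇒ 9.
Leveled (OP1@1, OP2@2, OP3@2, OP4@2): h1:5  h2:4  h3:3  h4:2  h5:2 ⇒ 5.
Reduction 9 − 5 = 4.

4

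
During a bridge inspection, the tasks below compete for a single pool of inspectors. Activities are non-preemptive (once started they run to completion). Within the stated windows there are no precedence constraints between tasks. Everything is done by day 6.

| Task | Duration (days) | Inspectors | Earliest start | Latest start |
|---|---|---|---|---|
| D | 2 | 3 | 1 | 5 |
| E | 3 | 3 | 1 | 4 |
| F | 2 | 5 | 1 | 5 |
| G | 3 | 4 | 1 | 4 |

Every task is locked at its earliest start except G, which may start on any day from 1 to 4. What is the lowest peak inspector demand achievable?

11

G@1: d1:15  d2:15  d3:7  d4:0  d5:0  d6:0 → peak 15
G@2: d1:11  d2:15  d3:7  d4:4  d5:0  d6:0 → peak 15
G@3: d1:11  d2:11  d3:7  d4:4  d5:4  d6:0 → peak 11
G@4: d1:11  d2:11  d3:3  d4:4  d5:4  d6:4 → peak 11
Best is G@3, peak 11.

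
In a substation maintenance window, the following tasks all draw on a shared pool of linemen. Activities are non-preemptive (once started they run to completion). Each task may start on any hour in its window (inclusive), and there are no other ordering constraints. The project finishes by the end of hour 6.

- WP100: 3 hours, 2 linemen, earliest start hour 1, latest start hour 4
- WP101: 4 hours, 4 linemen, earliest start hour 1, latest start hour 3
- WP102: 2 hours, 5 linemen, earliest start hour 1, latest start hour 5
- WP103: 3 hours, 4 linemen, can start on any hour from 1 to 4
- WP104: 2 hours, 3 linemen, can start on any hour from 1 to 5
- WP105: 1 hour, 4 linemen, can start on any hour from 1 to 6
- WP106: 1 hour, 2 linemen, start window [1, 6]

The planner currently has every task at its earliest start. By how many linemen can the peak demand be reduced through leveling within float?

14

Early-start peak: h1:24  h2:18  h3:10  h4:4  h5:0  h6:0 ⇒ 24.
Leveled (WP100@1, WP101@1, WP102@4, WP103@1, WP104@5, WP105@6, WP106@5): h1:10  h2:10  h3:10  h4:9  h5:10  h6:7 ⇒ 10.
Reduction 24 − 10 = 14.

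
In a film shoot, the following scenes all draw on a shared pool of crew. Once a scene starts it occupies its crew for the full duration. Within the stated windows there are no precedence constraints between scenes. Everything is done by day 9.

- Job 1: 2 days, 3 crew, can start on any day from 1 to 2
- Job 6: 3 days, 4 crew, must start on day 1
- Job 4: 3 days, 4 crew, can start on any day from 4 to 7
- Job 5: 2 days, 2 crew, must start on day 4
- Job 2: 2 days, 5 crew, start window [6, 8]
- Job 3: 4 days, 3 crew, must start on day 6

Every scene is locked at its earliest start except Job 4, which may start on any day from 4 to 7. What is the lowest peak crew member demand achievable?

Job 4@4: d1:7  d2:7  d3:4  d4:6  d5:6  d6:12  d7:8  d8:3  d9:3 → peak 12
Job 4@5: d1:7  d2:7  d3:4  d4:2  d5:6  d6:12  d7:12  d8:3  d9:3 → peak 12
Job 4@6: d1:7  d2:7  d3:4  d4:2  d5:2  d6:12  d7:12  d8:7  d9:3 → peak 12
Job 4@7: d1:7  d2:7  d3:4  d4:2  d5:2  d6:8  d7:12  d8:7  d9:7 → peak 12
Best is Job 4@4, peak 12.

12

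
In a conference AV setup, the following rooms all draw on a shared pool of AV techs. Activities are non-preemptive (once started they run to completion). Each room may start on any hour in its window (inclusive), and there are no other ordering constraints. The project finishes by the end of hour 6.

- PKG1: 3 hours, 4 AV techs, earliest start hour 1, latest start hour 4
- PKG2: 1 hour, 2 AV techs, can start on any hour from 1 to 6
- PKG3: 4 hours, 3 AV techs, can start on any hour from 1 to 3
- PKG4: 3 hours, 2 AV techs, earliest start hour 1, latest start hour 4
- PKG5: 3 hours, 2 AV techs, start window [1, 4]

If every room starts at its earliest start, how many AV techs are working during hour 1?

13

At early start, hour 1 has: PKG1, PKG2, PKG3, PKG4, PKG5.
Demand: 4 + 2 + 3 + 2 + 2 = 13.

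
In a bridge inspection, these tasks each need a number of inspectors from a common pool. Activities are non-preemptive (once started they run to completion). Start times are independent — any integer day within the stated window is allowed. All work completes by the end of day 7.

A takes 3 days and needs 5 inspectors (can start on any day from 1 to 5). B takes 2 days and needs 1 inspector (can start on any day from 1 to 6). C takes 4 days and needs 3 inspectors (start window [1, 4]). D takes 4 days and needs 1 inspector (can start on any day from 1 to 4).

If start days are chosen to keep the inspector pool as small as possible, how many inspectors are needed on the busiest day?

5

Early-start (A@1, B@1, C@1, D@1) gives peak 10: d1:10  d2:10  d3:9  d4:4  d5:0  d6:0  d7:0.
Shift B→4, C→4, D→4.
Schedule A@1, B@4, C@4, D@4: d1:5  d2:5  d3:5  d4:5  d5:5  d6:4  d7:4 — peak 5.
Total inspector-days = 33 over 7 days ⇒ peak ≥ ⌈33/7⌉ = 5, so 5 is optimal.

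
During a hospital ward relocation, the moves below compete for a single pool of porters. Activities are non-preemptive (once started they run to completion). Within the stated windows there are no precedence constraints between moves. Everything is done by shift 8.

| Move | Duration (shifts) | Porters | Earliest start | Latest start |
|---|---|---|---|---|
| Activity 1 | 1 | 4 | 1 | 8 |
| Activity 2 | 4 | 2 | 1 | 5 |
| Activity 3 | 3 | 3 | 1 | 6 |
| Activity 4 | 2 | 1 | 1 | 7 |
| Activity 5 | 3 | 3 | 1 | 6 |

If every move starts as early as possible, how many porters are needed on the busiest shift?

13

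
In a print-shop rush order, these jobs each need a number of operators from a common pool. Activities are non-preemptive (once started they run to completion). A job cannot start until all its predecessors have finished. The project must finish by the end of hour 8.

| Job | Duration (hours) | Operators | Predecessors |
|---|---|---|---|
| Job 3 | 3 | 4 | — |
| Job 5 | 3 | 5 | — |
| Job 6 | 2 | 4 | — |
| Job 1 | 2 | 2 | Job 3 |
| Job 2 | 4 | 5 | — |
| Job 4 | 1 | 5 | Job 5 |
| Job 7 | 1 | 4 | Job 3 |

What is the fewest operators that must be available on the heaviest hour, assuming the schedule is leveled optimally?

Early-start (Job 3@1, Job 5@1, Job 6@1, Job 1@4, Job 2@1, Job 4@4, Job 7@4) gives peak 18: h1:18  h2:18  h3:14  h4:16  h5:2  h6:0  h7:0  h8:0.
Shift Job 6→4, Job 1→6, Job 2→4, Job 4→8, Job 7→8.
Schedule Job 3@1, Job 5@1, Job 6@4, Job 1@6, Job 2@4, Job 4@8, Job 7@8: h1:9  h2:9  h3:9  h4:9  h5:9  h6:7  h7:7  h8:9 — peak 9.
Total operator-hours = 68 over 8 hours ⇒ peak ≥ ⌈68/8⌉ = 9, so 9 is optimal.

9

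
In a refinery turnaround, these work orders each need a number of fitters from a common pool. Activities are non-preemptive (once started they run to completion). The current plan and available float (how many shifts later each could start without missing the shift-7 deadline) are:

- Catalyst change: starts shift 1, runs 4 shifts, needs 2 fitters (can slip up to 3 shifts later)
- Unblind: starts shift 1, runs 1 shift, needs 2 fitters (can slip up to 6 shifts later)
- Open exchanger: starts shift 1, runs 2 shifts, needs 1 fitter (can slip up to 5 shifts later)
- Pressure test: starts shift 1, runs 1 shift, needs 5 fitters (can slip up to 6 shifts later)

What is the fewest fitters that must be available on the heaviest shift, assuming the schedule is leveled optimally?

5

Early-start (Catalyst change@1, Unblind@1, Open exchanger@1, Pressure test@1) gives peak 10: s1:10  s2:3  s3:2  s4:2  s5:0  s6:0  s7:0.
Shift Pressure test→5.
Schedule Catalyst change@1, Unblind@1, Open exchanger@1, Pressure test@5: s1:5  s2:3  s3:2  s4:2  s5:5  s6:0  s7:0 — peak 5.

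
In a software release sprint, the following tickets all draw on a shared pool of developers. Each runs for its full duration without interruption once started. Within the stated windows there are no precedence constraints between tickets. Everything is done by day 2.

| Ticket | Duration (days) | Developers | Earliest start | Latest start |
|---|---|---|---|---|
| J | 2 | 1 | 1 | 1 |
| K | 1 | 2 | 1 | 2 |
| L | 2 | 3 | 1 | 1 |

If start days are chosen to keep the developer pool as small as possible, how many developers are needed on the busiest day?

Schedule J@1, K@1, L@1: d1:6  d2:4 — peak 6.
No arrangement of the 2 feasible schedules does better.

6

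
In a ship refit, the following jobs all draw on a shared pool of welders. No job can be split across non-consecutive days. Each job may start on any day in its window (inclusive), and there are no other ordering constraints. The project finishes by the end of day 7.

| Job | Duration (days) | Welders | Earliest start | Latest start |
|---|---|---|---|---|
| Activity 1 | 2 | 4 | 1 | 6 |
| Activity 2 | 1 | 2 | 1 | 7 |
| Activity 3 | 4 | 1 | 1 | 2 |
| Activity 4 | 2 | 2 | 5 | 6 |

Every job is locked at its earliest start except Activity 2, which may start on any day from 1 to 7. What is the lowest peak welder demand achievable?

5

Activity 2@1: d1:7  d2:5  d3:1  d4:1  d5:2  d6:2  d7:0 → peak 7
Activity 2@2: d1:5  d2:7  d3:1  d4:1  d5:2  d6:2  d7:0 → peak 7
Activity 2@3: d1:5  d2:5  d3:3  d4:1  d5:2  d6:2  d7:0 → peak 5
Activity 2@4: d1:5  d2:5  d3:1  d4:3  d5:2  d6:2  d7:0 → peak 5
Activity 2@5: d1:5  d2:5  d3:1  d4:1  d5:4  d6:2  d7:0 → peak 5
Activity 2@6: d1:5  d2:5  d3:1  d4:1  d5:2  d6:4  d7:0 → peak 5
Activity 2@7: d1:5  d2:5  d3:1  d4:1  d5:2  d6:2  d7:2 → peak 5
Best is Activity 2@3, peak 5.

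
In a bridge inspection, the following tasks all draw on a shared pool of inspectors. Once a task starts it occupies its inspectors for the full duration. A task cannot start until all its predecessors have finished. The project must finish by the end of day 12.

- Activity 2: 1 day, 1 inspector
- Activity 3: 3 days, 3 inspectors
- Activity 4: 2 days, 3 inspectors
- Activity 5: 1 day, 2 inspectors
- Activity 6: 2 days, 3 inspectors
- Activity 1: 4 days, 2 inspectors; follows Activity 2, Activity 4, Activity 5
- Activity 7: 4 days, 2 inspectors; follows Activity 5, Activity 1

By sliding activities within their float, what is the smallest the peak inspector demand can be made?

Early-start (Activity 2@1, Activity 3@1, Activity 4@1, Activity 5@1, Activity 6@1, Activity 1@3, Activity 7@7) gives peak 12: d1:12  d2:9  d3:5  d4:2  d5:2  d6:2  d7:2  d8:2  d9:2  d10:2  d11:0  d12:0.
Shift Activity 3→3, Activity 5→2, Activity 6→6.
Schedule Activity 2@1, Activity 3@3, Activity 4@1, Activity 5@2, Activity 6@6, Activity 1@3, Activity 7@7: d1:4  d2:5  d3:5  d4:5  d5:5  d6:5  d7:5  d8:2  d9:2  d10:2  d11:0  d12:0 — peak 5.

5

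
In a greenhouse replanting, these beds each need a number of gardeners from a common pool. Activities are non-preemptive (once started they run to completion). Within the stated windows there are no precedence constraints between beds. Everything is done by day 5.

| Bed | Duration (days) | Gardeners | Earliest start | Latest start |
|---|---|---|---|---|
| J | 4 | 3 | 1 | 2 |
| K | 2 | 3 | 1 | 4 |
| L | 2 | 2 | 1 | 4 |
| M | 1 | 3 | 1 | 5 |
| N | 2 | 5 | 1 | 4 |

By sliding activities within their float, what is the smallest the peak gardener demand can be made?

8

Early-start (J@1, K@1, L@1, M@1, N@1) gives peak 16: d1:16  d2:13  d3:3  d4:3  d5:0.
Shift M→3, N→4.
Schedule J@1, K@1, L@1, M@3, N@4: d1:8  d2:8  d3:6  d4:8  d5:5 — peak 8.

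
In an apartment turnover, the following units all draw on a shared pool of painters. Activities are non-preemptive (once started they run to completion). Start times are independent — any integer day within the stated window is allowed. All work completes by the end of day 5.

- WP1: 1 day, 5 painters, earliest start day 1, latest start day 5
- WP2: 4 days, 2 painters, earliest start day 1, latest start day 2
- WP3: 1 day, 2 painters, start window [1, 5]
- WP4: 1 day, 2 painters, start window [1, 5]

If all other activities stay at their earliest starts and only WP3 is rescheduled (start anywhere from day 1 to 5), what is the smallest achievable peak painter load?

9

WP3@1: d1:11  d2:2  d3:2  d4:2  d5:0 → peak 11
WP3@2: d1:9  d2:4  d3:2  d4:2  d5:0 → peak 9
WP3@3: d1:9  d2:2  d3:4  d4:2  d5:0 → peak 9
WP3@4: d1:9  d2:2  d3:2  d4:4  d5:0 → peak 9
WP3@5: d1:9  d2:2  d3:2  d4:2  d5:2 → peak 9
Best is WP3@2, peak 9.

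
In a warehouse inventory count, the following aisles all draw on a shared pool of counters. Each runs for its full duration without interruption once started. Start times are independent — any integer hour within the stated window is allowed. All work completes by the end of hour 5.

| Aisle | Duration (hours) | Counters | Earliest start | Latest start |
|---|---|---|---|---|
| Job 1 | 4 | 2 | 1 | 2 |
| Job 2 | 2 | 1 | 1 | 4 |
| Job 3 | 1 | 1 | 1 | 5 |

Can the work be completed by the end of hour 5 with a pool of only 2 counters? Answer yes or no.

no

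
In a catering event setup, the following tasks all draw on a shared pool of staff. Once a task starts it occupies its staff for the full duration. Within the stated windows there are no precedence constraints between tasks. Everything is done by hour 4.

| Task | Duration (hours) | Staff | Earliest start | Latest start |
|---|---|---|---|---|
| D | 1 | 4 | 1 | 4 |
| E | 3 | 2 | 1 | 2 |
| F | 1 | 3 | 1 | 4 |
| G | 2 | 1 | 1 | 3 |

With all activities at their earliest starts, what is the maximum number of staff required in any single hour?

Early-start schedule: D@1, E@1, F@1, G@1.
Load per hour: hour 1: 10, hour 2: 3, hour 3: 2, hour 4: 0.
Peak is 10.

10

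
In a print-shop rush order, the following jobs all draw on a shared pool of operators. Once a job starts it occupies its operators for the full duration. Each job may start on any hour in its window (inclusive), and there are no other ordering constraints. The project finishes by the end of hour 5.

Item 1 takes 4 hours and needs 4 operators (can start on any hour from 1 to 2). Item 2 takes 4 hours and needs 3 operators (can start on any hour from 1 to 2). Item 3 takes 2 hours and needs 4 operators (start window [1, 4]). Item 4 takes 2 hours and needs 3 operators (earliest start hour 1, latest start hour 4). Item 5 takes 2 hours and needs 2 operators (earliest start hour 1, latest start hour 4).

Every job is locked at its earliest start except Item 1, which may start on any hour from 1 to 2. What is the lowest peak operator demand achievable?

16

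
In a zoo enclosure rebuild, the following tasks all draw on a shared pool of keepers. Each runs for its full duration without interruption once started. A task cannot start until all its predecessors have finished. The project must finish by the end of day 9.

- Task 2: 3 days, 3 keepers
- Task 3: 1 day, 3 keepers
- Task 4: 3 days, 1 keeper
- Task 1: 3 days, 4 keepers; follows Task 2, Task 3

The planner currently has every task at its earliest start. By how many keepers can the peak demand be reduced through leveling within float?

Early-start peak: d1:7  d2:4  d3:4  d4:4  d5:4  d6:4  d7:0  d8:0  d9:0 ⇒ 7.
Leveled (Task 2@1, Task 3@4, Task 4@1, Task 1@5): d1:4  d2:4  d3:4  d4:3  d5:4  d6:4  d7:4  d8:0  d9:0 ⇒ 4.
Reduction 7 − 4 = 3.

3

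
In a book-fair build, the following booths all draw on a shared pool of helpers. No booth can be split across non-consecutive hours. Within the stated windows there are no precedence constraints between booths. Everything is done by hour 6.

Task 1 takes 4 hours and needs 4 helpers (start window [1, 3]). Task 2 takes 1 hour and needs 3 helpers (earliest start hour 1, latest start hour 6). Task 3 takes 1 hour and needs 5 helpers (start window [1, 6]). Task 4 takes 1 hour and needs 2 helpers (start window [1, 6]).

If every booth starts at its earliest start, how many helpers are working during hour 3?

4

At early start, hour 3 has: Task 1.
Demand: 4 = 4.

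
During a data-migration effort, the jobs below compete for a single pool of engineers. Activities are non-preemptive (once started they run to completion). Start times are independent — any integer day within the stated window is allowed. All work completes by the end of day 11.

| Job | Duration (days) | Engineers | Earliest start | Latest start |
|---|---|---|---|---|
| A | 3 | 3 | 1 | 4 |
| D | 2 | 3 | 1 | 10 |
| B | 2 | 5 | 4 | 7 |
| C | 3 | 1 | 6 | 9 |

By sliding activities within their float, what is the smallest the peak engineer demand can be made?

5

Early-start (A@1, D@1, B@4, C@6) gives peak 6: d1:6  d2:6  d3:3  d4:5  d5:5  d6:1  d7:1  d8:1  d9:0  d10:0  d11:0.
Shift D→4, B→6, C→8.
Schedule A@1, D@4, B@6, C@8: d1:3  d2:3  d3:3  d4:3  d5:3  d6:5  d7:5  d8:1  d9:1  d10:1  d11:0 — peak 5.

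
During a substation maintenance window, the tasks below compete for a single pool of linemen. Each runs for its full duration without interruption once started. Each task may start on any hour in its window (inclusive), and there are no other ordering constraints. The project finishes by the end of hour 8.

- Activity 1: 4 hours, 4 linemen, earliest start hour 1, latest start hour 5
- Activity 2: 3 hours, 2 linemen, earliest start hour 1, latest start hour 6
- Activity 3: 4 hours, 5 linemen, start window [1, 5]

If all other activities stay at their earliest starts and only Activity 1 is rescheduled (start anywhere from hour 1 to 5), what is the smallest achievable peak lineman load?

7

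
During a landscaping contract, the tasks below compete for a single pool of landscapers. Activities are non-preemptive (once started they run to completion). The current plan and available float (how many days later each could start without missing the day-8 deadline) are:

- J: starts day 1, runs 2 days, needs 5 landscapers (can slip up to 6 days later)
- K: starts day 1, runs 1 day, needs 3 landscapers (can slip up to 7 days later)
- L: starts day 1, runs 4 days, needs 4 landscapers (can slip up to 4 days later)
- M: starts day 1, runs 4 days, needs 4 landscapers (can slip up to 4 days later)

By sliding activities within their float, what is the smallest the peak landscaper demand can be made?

Early-start (J@1, K@1, L@1, M@1) gives peak 16: d1:16  d2:13  d3:8  d4:8  d5:0  d6:0  d7:0  d8:0.
Shift L→3, M→3.
Schedule J@1, K@1, L@3, M@3: d1:8  d2:5  d3:8  d4:8  d5:8  d6:8  d7:0  d8:0 — peak 8.

8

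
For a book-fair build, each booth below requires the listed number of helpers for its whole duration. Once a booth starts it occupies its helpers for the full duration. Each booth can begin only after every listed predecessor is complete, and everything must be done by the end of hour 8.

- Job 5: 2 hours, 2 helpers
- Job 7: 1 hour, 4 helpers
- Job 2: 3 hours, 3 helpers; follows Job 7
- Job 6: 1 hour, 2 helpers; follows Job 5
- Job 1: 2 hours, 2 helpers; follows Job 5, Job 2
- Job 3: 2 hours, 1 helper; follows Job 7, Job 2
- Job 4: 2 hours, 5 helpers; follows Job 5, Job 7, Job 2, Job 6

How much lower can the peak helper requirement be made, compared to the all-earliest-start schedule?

3

Early-start peak: h1:6  h2:5  h3:5  h4:3  h5:8  h6:8  h7:0  h8:0 ⇒ 8.
Leveled (Job 5@2, Job 7@1, Job 2@2, Job 6@4, Job 1@5, Job 3@5, Job 4@7): h1:4  h2:5  h3:5  h4:5  h5:3  h6:3  h7:5  h8:5 ⇒ 5.
Reduction 8 − 5 = 3.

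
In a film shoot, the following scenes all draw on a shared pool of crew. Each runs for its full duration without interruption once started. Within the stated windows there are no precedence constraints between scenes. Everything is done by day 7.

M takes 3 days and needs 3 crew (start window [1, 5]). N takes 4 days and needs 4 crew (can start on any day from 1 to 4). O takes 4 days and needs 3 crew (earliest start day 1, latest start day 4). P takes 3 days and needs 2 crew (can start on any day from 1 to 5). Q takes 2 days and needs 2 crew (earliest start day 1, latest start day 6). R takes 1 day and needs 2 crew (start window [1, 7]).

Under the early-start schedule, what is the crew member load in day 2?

At early start, day 2 has: M, N, O, P, Q.
Demand: 3 + 4 + 3 + 2 + 2 = 14.

14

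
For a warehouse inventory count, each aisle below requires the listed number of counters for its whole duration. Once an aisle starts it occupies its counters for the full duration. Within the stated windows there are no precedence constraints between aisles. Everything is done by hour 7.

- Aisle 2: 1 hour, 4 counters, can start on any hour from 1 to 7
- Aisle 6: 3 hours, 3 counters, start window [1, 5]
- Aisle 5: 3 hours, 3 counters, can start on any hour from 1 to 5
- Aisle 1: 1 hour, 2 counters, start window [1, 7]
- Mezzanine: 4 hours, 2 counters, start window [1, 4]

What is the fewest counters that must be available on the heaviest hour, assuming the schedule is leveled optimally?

Early-start (Aisle 2@1, Aisle 6@1, Aisle 5@1, Aisle 1@1, Mezzanine@1) gives peak 14: h1:14  h2:8  h3:8  h4:2  h5:0  h6:0  h7:0.
Shift Aisle 6→2, Aisle 5→5, Aisle 1→2, Mezzanine→3.
Schedule Aisle 2@1, Aisle 6@2, Aisle 5@5, Aisle 1@2, Mezzanine@3: h1:4  h2:5  h3:5  h4:5  h5:5  h6:5  h7:3 — peak 5.
Total counter-hours = 32 over 7 hours ⇒ peak ≥ ⌈32/7⌉ = 5, so 5 is optimal.

5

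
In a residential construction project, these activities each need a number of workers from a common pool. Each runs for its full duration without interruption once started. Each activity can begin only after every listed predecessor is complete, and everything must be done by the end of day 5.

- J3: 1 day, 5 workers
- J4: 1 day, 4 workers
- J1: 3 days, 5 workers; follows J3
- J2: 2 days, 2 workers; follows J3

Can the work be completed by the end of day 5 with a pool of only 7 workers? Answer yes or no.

Schedule J3@1, J4@2, J1@3, J2@2: d1:5  d2:6  d3:7  d4:5  d5:5 — peak 7 ≤ 7.

yes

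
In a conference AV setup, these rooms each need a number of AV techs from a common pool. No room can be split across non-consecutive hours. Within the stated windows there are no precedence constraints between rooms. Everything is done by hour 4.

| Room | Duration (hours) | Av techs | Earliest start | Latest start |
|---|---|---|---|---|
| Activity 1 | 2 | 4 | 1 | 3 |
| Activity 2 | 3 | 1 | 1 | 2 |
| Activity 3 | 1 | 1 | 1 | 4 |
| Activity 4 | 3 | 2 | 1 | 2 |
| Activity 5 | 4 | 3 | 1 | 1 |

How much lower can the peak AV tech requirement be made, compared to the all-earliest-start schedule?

Early-start peak: h1:11  h2:10  h3:6  h4:3 ⇒ 11.
Leveled (Activity 1@1, Activity 2@1, Activity 3@1, Activity 4@2, Activity 5@1): h1:9  h2:10  h3:6  h4:5 ⇒ 10.
Reduction 11 − 10 = 1.

1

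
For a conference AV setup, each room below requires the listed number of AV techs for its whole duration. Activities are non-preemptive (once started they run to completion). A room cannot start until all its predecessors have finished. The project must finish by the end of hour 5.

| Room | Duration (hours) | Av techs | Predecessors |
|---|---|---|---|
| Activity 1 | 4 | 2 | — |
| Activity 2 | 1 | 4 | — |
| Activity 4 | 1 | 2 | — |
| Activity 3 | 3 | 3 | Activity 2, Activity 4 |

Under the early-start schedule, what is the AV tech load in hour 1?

8

At early start, hour 1 has: Activity 1, Activity 2, Activity 4.
Demand: 2 + 4 + 2 = 8.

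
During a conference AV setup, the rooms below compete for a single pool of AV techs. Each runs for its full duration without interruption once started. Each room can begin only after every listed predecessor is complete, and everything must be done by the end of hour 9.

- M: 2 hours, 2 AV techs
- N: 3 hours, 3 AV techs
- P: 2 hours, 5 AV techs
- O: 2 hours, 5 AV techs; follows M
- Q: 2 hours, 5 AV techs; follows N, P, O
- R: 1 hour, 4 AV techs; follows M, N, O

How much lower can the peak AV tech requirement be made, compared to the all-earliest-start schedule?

Early-start peak: h1:10  h2:10  h3:8  h4:5  h5:9  h6:5  h7:0  h8:0  h9:0 ⇒ 10.
Leveled (M@1, N@1, P@3, O@5, Q@7, R@9): h1:5  h2:5  h3:8  h4:5  h5:5  h6:5  h7:5  h8:5  h9:4 ⇒ 8.
Reduction 10 − 8 = 2.

2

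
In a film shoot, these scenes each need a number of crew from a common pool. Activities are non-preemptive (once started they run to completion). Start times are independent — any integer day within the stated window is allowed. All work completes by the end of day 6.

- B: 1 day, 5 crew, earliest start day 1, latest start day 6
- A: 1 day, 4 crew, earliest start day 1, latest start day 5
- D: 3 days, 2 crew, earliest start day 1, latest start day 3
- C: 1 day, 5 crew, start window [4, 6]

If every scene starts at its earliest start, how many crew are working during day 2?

At early start, day 2 has: D.
Demand: 2 = 2.

2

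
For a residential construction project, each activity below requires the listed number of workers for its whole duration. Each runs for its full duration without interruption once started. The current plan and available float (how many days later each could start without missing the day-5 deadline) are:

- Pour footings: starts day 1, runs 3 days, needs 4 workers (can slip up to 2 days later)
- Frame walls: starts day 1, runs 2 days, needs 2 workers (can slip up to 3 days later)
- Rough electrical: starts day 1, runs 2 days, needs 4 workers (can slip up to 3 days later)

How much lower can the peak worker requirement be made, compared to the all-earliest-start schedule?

4

Early-start peak: d1:10  d2:10  d3:4  d4:0  d5:0 ⇒ 10.
Leveled (Pour footings@1, Frame walls@1, Rough electrical@4): d1:6  d2:6  d3:4  d4:4  d5:4 ⇒ 6.
Reduction 10 − 6 = 4.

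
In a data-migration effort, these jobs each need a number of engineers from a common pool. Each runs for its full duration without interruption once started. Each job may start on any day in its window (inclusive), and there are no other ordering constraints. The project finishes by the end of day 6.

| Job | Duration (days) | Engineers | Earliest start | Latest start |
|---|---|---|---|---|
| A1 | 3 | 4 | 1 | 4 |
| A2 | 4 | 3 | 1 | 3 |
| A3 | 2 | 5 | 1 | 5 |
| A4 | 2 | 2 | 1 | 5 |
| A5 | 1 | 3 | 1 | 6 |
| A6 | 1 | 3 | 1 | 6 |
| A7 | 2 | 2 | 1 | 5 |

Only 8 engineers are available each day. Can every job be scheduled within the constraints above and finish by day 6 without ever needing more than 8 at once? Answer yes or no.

The minimum achievable peak is 9; 8 < 9, so no feasible schedule stays within the cap.

no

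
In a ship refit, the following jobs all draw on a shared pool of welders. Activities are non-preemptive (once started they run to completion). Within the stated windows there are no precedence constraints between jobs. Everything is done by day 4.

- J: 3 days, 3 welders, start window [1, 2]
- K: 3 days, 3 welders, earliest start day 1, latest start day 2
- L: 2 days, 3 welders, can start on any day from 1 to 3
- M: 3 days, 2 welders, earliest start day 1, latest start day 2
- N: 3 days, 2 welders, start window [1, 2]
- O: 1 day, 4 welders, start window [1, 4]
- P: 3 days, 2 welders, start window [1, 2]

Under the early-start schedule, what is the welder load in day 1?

19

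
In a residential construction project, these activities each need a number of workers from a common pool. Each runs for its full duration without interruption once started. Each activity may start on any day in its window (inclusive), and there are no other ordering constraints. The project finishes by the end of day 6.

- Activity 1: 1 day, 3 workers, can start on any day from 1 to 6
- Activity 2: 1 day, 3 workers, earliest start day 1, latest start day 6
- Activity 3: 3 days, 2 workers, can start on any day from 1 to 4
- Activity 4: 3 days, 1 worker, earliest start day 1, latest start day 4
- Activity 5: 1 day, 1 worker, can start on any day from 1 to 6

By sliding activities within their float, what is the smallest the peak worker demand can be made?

3

Early-start (Activity 1@1, Activity 2@1, Activity 3@1, Activity 4@1, Activity 5@1) gives peak 10: d1:10  d2:3  d3:3  d4:0  d5:0  d6:0.
Shift Activity 2→2, Activity 3→3, Activity 4→3, Activity 5→6.
Schedule Activity 1@1, Activity 2@2, Activity 3@3, Activity 4@3, Activity 5@6: d1:3  d2:3  d3:3  d4:3  d5:3  d6:1 — peak 3.
Total worker-days = 16 over 6 days ⇒ peak ≥ ⌈16/6⌉ = 3, so 3 is optimal.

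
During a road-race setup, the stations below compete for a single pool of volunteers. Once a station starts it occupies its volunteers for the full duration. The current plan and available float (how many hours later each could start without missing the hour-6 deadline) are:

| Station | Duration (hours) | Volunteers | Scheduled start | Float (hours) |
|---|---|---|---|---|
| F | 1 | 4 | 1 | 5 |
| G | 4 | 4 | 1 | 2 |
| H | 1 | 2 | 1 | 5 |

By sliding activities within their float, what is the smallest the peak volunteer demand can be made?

Early-start (F@1, G@1, H@1) gives peak 10: h1:10  h2:4  h3:4  h4:4  h5:0  h6:0.
Shift G→2, H→6.
Schedule F@1, G@2, H@6: h1:4  h2:4  h3:4  h4:4  h5:4  h6:2 — peak 4.
Total volunteer-hours = 22 over 6 hours ⇒ peak ≥ ⌈22/6⌉ = 4, so 4 is optimal.

4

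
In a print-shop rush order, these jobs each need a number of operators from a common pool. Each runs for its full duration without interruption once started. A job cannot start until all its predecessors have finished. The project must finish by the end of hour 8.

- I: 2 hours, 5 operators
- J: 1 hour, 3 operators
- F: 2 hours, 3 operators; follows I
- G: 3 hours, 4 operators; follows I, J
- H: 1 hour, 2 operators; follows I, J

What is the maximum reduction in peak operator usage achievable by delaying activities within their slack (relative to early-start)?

Early-start peak: h1:8  h2:5  h3:9  h4:7  h5:4  h6:0  h7:0  h8:0 ⇒ 9.
Leveled (I@1, J@3, F@4, G@6, H@4): h1:5  h2:5  h3:3  h4:5  h5:3  h6:4  h7:4  h8:4 ⇒ 5.
Reduction 9 − 5 = 4.

4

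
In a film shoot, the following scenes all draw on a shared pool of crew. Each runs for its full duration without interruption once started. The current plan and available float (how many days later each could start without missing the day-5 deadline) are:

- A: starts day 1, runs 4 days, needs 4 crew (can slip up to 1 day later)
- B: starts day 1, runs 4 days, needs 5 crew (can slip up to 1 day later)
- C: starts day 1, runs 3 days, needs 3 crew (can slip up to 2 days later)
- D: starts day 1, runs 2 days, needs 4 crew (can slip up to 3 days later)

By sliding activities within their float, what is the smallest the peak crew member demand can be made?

13

Early-start (A@1, B@1, C@1, D@1) gives peak 16: d1:16  d2:16  d3:12  d4:9  d5:0.
Shift D→4.
Schedule A@1, B@1, C@1, D@4: d1:12  d2:12  d3:12  d4:13  d5:4 — peak 13.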